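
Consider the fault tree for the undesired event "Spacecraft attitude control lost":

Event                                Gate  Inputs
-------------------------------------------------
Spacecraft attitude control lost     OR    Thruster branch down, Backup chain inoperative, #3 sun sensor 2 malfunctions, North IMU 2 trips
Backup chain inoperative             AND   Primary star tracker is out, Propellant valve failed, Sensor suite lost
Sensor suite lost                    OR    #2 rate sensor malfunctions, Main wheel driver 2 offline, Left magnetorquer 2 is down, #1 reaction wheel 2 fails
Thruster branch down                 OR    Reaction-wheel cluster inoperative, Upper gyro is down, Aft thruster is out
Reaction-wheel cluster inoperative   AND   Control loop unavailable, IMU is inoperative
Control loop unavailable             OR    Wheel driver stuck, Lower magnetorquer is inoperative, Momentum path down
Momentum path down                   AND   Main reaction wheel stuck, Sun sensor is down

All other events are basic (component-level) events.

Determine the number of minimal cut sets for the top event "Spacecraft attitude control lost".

Momentum path down [AND]: one cut set from each child combined → 1 × 1 = 1 cut set(s).
Control loop unavailable [OR]: union of children's cut sets → 3 cut set(s).
Reaction-wheel cluster inoperative [AND]: one cut set from each child combined → 3 × 1 = 3 cut set(s).
Thruster branch down [OR]: union of children's cut sets → 5 cut set(s).
Sensor suite lost [OR]: union of children's cut sets → 4 cut set(s).
Backup chain inoperative [AND]: one cut set from each child combined → 1 × 1 × 4 = 4 cut set(s).
Spacecraft attitude control lost [OR]: union of children's cut sets → 11 cut set(s).

11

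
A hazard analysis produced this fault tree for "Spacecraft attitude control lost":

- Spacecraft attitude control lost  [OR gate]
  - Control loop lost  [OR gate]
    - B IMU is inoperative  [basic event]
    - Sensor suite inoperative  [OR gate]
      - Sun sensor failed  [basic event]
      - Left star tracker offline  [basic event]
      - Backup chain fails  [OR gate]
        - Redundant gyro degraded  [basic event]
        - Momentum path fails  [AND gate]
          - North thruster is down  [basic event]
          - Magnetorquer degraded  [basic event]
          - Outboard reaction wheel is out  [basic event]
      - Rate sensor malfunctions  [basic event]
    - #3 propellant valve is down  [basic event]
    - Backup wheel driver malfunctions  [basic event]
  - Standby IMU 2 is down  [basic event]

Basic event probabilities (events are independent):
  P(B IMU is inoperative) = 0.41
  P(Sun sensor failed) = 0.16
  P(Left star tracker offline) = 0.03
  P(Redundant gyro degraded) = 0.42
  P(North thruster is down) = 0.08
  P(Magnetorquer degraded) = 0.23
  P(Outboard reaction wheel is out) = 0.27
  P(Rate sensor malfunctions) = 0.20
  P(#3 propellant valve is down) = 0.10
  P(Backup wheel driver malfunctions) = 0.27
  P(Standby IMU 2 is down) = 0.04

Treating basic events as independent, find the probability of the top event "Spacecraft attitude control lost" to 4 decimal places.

P(Momentum path fails) [AND] = 0.08 × 0.23 × 0.27 = 0.004968
P(Backup chain fails) [OR] = 1 − (1−0.42) × (1−0.004968) = 0.422881
P(Sensor suite inoperative) [OR] = 1 − (1−0.16) × (1−0.03) × (1−0.422881) × (1−0.20) = 0.623811
P(Control loop lost) [OR] = 1 − (1−0.41) × (1−0.623811) × (1−0.10) × (1−0.27) = 0.854178
P(Spacecraft attitude control lost) [OR] = 1 − (1−0.854178) × (1−0.04) = 0.860011
Rounded to 4 decimal places: P(Spacecraft attitude control lost) ≈ 0.8600.

0.8600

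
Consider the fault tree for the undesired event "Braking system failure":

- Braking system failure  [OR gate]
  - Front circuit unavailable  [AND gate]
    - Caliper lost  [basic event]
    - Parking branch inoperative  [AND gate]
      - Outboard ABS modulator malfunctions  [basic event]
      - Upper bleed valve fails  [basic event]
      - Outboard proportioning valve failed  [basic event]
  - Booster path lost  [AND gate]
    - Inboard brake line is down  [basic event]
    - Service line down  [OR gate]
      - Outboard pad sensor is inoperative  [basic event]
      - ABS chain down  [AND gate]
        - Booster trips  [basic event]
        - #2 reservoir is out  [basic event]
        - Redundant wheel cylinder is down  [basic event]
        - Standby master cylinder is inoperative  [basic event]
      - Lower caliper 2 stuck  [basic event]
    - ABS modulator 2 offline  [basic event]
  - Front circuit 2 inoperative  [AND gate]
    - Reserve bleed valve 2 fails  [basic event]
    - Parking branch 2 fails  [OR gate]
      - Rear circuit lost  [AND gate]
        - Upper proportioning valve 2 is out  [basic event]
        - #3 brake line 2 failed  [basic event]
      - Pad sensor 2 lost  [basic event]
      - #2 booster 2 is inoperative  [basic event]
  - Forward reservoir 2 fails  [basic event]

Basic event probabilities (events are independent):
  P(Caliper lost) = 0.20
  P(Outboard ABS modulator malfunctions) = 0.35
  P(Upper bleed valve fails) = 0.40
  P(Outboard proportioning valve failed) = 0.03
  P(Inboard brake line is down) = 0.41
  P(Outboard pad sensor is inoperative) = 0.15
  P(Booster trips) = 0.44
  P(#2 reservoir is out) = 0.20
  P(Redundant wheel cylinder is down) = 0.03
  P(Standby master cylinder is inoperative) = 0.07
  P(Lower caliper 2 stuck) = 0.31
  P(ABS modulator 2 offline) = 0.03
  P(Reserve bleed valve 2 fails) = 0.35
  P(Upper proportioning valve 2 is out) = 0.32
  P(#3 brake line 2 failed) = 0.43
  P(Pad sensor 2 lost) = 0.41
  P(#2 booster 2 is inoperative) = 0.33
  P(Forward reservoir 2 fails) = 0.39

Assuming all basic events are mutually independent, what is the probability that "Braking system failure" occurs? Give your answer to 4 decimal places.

P(Parking branch inoperative) [AND] = 0.35 × 0.40 × 0.03 = 0.004200
P(Front circuit unavailable) [AND] = 0.20 × 0.004200 = 0.000840
P(ABS chain down) [AND] = 0.44 × 0.20 × 0.03 × 0.07 = 0.000185
P(Service line down) [OR] = 1 − (1−0.15) × (1−0.000185) × (1−0.31) = 0.413609
P(Booster path lost) [AND] = 0.41 × 0.413609 × 0.03 = 0.005087
P(Rear circuit lost) [AND] = 0.32 × 0.43 = 0.137600
P(Parking branch 2 fails) [OR] = 1 − (1−0.137600) × (1−0.41) × (1−0.33) = 0.659093
P(Front circuit 2 inoperative) [AND] = 0.35 × 0.659093 = 0.230683
P(Braking system failure) [OR] = 1 − (1−0.000840) × (1−0.005087) × (1−0.230683) × (1−0.39) = 0.533496
Rounded to 4 decimal places: P(Braking system failure) ≈ 0.5335.

0.5335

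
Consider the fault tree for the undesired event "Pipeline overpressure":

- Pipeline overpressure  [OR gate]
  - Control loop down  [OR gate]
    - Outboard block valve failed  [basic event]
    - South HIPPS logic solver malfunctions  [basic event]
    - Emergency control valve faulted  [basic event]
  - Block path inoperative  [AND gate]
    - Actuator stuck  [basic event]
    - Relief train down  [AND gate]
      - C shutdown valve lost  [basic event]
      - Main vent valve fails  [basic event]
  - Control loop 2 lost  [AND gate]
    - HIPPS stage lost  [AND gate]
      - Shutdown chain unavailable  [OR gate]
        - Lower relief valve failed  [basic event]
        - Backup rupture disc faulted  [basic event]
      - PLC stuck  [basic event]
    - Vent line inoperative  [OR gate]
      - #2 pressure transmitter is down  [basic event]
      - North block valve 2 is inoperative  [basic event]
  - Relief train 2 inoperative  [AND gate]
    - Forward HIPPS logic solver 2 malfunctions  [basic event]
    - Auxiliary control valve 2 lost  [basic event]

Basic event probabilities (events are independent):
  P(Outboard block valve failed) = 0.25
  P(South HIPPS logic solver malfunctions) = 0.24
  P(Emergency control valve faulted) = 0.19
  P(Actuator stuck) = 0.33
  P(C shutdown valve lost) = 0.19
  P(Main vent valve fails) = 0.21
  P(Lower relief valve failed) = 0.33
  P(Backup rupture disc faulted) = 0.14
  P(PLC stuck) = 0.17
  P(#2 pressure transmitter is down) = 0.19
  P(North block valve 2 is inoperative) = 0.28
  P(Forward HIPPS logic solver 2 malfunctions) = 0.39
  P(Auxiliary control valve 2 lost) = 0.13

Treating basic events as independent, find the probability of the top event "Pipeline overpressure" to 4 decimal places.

P(Control loop down) [OR] = 1 − (1−0.25) × (1−0.24) × (1−0.19) = 0.538300
P(Relief train down) [AND] = 0.19 × 0.21 = 0.039900
P(Block path inoperative) [AND] = 0.33 × 0.039900 = 0.013167
P(Shutdown chain unavailable) [OR] = 1 − (1−0.33) × (1−0.14) = 0.423800
P(HIPPS stage lost) [AND] = 0.423800 × 0.17 = 0.072046
P(Vent line inoperative) [OR] = 1 − (1−0.19) × (1−0.28) = 0.416800
P(Control loop 2 lost) [AND] = 0.072046 × 0.416800 = 0.030029
P(Relief train 2 inoperative) [AND] = 0.39 × 0.13 = 0.050700
P(Pipeline overpressure) [OR] = 1 − (1−0.538300) × (1−0.013167) × (1−0.030029) × (1−0.050700) = 0.580467
Rounded to 4 decimal places: P(Pipeline overpressure) ≈ 0.5805.

0.5805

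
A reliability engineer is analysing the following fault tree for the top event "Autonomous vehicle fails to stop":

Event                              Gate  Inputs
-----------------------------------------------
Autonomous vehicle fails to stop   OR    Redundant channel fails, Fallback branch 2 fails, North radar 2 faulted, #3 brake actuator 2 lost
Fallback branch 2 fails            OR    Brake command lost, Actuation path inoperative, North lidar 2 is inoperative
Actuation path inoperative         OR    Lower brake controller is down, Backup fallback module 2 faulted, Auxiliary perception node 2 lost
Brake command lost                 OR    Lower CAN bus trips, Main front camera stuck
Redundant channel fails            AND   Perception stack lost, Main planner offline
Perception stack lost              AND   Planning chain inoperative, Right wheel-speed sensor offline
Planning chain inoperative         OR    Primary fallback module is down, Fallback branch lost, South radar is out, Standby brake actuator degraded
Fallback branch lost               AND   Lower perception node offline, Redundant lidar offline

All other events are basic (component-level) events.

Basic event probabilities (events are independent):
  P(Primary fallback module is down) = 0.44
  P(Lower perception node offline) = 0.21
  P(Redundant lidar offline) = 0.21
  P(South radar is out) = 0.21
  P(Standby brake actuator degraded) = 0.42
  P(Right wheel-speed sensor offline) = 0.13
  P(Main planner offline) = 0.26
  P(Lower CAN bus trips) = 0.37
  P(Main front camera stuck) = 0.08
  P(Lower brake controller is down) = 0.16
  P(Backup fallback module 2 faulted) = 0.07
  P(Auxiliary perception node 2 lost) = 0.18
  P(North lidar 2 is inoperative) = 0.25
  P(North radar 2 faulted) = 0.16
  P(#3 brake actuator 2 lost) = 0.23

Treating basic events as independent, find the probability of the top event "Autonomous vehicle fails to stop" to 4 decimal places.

P(Fallback branch lost) [AND] = 0.21 × 0.21 = 0.044100
P(Planning chain inoperative) [OR] = 1 − (1−0.44) × (1−0.044100) × (1−0.21) × (1−0.42) = 0.754724
P(Perception stack lost) [AND] = 0.754724 × 0.13 = 0.098114
P(Redundant channel fails) [AND] = 0.098114 × 0.26 = 0.025510
P(Brake command lost) [OR] = 1 − (1−0.37) × (1−0.08) = 0.420400
P(Actuation path inoperative) [OR] = 1 − (1−0.16) × (1−0.07) × (1−0.18) = 0.359416
P(Fallback branch 2 fails) [OR] = 1 − (1−0.420400) × (1−0.359416) × (1−0.25) = 0.721538
P(Autonomous vehicle fails to stop) [OR] = 1 − (1−0.025510) × (1−0.721538) × (1−0.16) × (1−0.23) = 0.824485
Rounded to 4 decimal places: P(Autonomous vehicle fails to stop) ≈ 0.8245.

0.8245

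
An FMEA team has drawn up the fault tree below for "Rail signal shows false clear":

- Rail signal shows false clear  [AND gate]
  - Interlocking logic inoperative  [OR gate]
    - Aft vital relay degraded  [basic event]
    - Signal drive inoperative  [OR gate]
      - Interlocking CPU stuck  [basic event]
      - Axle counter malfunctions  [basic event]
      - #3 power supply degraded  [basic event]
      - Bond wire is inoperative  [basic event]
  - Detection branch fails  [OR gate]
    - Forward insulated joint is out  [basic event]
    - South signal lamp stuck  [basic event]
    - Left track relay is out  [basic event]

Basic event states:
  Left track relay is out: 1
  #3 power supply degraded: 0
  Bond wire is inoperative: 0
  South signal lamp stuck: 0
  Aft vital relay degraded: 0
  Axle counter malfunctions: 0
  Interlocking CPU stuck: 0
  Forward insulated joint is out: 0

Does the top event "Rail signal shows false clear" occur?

Signal drive inoperative [OR]: Interlocking CPU stuck=not, Axle counter malfunctions=not, #3 power supply degraded=not, Bond wire is inoperative=not → no input occurs → does not occur.
Interlocking logic inoperative [OR]: Aft vital relay degraded=not, Signal drive inoperative=not → no input occurs → does not occur.
Detection branch fails [OR]: Forward insulated joint is out=not, South signal lamp stuck=not, Left track relay is out=occurs → at least one input occurs → occurs.
Rail signal shows false clear [AND]: Interlocking logic inoperative=not, Detection branch fails=occurs → not all inputs occur → does not occur.

No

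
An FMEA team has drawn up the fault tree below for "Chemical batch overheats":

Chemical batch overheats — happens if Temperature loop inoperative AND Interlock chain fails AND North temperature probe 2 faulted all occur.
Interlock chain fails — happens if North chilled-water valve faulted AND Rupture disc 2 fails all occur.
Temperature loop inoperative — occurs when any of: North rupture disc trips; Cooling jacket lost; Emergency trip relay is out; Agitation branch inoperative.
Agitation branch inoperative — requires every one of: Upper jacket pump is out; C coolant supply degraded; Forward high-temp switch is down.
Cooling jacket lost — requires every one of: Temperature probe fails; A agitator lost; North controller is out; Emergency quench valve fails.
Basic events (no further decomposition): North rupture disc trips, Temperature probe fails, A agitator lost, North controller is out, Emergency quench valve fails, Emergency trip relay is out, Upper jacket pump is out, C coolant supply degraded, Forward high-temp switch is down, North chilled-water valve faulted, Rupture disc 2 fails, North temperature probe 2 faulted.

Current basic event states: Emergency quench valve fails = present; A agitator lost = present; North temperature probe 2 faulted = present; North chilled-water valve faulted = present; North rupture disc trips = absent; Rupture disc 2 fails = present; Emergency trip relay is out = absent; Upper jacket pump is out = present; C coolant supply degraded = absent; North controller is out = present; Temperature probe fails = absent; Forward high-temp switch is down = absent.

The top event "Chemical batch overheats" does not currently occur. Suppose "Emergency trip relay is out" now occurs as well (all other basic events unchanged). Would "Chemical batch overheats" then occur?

Yes

Counterfactual: set "Emergency trip relay is out" to occurred.
Cooling jacket lost [AND]: Temperature probe fails=not, A agitator lost=occurs, North controller is out=occurs, Emergency quench valve fails=occurs → not all inputs occur → does not occur.
Agitation branch inoperative [AND]: Upper jacket pump is out=occurs, C coolant supply degraded=not, Forward high-temp switch is down=not → not all inputs occur → does not occur.
Temperature loop inoperative [OR]: North rupture disc trips=not, Cooling jacket lost=not, Emergency trip relay is out=occurs, Agitation branch inoperative=not → at least one input occurs → occurs.
Interlock chain fails [AND]: North chilled-water valve faulted=occurs, Rupture disc 2 fails=occurs → all inputs occur → occurs.
Chemical batch overheats [AND]: Temperature loop inoperative=occurs, Interlock chain fails=occurs, North temperature probe 2 faulted=occurs → all inputs occur → occurs.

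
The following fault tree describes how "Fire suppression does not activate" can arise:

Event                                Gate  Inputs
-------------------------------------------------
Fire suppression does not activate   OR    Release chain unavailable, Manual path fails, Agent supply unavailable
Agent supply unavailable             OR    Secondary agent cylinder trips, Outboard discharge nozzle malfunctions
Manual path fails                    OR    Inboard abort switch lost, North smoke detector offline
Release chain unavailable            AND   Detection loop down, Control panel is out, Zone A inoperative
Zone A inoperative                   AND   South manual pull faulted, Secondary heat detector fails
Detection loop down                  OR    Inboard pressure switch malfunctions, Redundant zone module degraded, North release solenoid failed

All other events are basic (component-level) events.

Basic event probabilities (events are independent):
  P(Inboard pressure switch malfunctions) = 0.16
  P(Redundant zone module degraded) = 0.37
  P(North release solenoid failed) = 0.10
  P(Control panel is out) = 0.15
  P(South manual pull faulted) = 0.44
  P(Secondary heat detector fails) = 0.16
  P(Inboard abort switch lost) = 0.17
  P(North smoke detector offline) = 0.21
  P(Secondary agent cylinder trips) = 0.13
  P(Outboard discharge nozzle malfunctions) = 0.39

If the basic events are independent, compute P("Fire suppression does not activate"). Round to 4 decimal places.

P(Detection loop down) [OR] = 1 − (1−0.16) × (1−0.37) × (1−0.10) = 0.523720
P(Zone A inoperative) [AND] = 0.44 × 0.16 = 0.070400
P(Release chain unavailable) [AND] = 0.523720 × 0.15 × 0.070400 = 0.005530
P(Manual path fails) [OR] = 1 − (1−0.17) × (1−0.21) = 0.344300
P(Agent supply unavailable) [OR] = 1 − (1−0.13) × (1−0.39) = 0.469300
P(Fire suppression does not activate) [OR] = 1 − (1−0.005530) × (1−0.344300) × (1−0.469300) = 0.653944
Rounded to 4 decimal places: P(Fire suppression does not activate) ≈ 0.6539.

0.6539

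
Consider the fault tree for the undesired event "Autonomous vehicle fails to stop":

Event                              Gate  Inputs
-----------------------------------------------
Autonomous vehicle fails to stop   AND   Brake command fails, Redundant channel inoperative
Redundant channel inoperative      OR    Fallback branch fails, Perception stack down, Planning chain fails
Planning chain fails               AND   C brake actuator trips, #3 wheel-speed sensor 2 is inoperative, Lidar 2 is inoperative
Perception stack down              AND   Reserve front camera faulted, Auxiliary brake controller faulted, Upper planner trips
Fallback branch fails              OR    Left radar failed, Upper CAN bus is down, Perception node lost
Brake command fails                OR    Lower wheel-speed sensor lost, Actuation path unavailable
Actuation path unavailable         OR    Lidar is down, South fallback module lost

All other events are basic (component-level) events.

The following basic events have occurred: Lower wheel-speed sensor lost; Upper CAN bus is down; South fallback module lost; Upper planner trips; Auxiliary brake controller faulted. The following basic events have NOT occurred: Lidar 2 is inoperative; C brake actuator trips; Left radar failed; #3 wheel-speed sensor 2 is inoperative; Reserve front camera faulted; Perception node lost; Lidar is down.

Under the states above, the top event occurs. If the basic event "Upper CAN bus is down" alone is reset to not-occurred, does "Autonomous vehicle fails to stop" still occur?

Counterfactual: set "Upper CAN bus is down" to not occurred.
Actuation path unavailable [OR]: Lidar is down=not, South fallback module lost=occurs → at least one input occurs → occurs.
Brake command fails [OR]: Lower wheel-speed sensor lost=occurs, Actuation path unavailable=occurs → at least one input occurs → occurs.
Fallback branch fails [OR]: Left radar failed=not, Upper CAN bus is down=not, Perception node lost=not → no input occurs → does not occur.
Perception stack down [AND]: Reserve front camera faulted=not, Auxiliary brake controller faulted=occurs, Upper planner trips=occurs → not all inputs occur → does not occur.
Planning chain fails [AND]: C brake actuator trips=not, #3 wheel-speed sensor 2 is inoperative=not, Lidar 2 is inoperative=not → not all inputs occur → does not occur.
Redundant channel inoperative [OR]: Fallback branch fails=not, Perception stack down=not, Planning chain fails=not → no input occurs → does not occur.
Autonomous vehicle fails to stop [AND]: Brake command fails=occurs, Redundant channel inoperative=not → not all inputs occur → does not occur.

No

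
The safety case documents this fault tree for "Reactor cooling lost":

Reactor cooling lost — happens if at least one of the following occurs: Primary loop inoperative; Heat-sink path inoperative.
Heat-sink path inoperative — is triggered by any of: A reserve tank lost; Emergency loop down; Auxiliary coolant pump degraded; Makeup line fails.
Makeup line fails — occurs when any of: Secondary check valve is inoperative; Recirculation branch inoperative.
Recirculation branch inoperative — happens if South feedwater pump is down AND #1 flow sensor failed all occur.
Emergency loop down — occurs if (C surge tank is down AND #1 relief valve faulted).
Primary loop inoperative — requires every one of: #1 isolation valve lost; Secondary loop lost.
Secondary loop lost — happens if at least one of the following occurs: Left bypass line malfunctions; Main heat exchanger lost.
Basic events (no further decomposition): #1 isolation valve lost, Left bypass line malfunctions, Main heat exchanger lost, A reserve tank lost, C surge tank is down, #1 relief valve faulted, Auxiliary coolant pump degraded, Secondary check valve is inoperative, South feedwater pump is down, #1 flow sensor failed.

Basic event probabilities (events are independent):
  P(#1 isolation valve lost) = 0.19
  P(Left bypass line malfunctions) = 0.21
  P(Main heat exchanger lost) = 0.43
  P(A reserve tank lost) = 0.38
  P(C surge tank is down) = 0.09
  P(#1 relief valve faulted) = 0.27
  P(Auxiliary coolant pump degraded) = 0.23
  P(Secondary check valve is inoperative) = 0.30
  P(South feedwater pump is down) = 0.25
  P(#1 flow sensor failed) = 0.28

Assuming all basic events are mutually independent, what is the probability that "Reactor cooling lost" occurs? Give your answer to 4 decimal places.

0.7284

P(Secondary loop lost) [OR] = 1 − (1−0.21) × (1−0.43) = 0.549700
P(Primary loop inoperative) [AND] = 0.19 × 0.549700 = 0.104443
P(Emergency loop down) [AND] = 0.09 × 0.27 = 0.024300
P(Recirculation branch inoperative) [AND] = 0.25 × 0.28 = 0.070000
P(Makeup line fails) [OR] = 1 − (1−0.30) × (1−0.070000) = 0.349000
P(Heat-sink path inoperative) [OR] = 1 − (1−0.38) × (1−0.024300) × (1−0.23) × (1−0.349000) = 0.696765
P(Reactor cooling lost) [OR] = 1 − (1−0.104443) × (1−0.696765) = 0.728436
Rounded to 4 decimal places: P(Reactor cooling lost) ≈ 0.7284.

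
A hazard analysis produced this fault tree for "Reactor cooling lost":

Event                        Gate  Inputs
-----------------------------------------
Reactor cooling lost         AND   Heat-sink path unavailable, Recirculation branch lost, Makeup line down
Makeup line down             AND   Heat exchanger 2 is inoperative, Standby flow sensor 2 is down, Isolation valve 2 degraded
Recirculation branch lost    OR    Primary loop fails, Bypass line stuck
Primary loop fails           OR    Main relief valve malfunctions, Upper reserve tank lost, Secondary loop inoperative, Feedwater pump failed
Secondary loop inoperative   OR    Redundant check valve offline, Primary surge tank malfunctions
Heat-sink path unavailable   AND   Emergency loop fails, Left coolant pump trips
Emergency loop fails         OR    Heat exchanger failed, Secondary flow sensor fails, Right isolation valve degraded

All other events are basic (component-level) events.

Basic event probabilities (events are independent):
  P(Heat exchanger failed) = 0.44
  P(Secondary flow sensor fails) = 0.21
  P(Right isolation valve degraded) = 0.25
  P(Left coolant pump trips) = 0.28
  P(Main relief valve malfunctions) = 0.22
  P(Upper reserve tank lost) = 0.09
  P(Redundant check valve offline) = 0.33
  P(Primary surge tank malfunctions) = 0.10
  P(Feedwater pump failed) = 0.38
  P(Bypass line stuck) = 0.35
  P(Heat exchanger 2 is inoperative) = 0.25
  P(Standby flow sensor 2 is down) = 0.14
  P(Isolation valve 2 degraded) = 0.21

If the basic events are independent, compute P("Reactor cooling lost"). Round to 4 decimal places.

P(Emergency loop fails) [OR] = 1 − (1−0.44) × (1−0.21) × (1−0.25) = 0.668200
P(Heat-sink path unavailable) [AND] = 0.668200 × 0.28 = 0.187096
P(Secondary loop inoperative) [OR] = 1 − (1−0.33) × (1−0.10) = 0.397000
P(Primary loop fails) [OR] = 1 − (1−0.22) × (1−0.09) × (1−0.397000) × (1−0.38) = 0.734634
P(Recirculation branch lost) [OR] = 1 − (1−0.734634) × (1−0.35) = 0.827512
P(Makeup line down) [AND] = 0.25 × 0.14 × 0.21 = 0.007350
P(Reactor cooling lost) [AND] = 0.187096 × 0.827512 × 0.007350 = 0.001138
Rounded to 4 decimal places: P(Reactor cooling lost) ≈ 0.0011.

0.0011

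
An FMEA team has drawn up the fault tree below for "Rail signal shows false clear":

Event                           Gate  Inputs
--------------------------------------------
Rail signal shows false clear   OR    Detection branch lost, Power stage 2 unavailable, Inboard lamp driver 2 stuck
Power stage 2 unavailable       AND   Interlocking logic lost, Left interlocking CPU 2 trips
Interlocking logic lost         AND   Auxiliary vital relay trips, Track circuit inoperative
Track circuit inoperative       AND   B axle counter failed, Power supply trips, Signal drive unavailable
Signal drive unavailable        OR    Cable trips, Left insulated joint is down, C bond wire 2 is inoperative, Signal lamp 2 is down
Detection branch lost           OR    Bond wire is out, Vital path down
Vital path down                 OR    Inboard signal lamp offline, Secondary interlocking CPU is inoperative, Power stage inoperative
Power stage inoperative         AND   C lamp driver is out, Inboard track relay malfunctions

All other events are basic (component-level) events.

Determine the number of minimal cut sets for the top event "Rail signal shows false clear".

Power stage inoperative [AND]: one cut set from each child combined → 1 × 1 = 1 cut set(s).
Vital path down [OR]: union of children's cut sets → 3 cut set(s).
Detection branch lost [OR]: union of children's cut sets → 4 cut set(s).
Signal drive unavailable [OR]: union of children's cut sets → 4 cut set(s).
Track circuit inoperative [AND]: one cut set from each child combined → 1 × 1 × 4 = 4 cut set(s).
Interlocking logic lost [AND]: one cut set from each child combined → 1 × 4 = 4 cut set(s).
Power stage 2 unavailable [AND]: one cut set from each child combined → 4 × 1 = 4 cut set(s).
Rail signal shows false clear [OR]: union of children's cut sets → 9 cut set(s).
Minimal cut sets: {Bond wire is out}; {Inboard signal lamp offline}; {Secondary interlocking CPU is inoperative}; {C lamp driver is out, Inboard track relay malfunctions}; {Auxiliary vital relay trips, B axle counter failed, Cable trips, Left interlocking CPU 2 trips, Power supply trips}; {Auxiliary vital relay trips, B axle counter failed, Left insulated joint is down, Left interlocking CPU 2 trips, Power supply trips}; {Auxiliary vital relay trips, B axle counter failed, C bond wire 2 is inoperative, Left interlocking CPU 2 trips, Power supply trips}; {Auxiliary vital relay trips, B axle counter failed, Left interlocking CPU 2 trips, Power supply trips, Signal lamp 2 is down}; {Inboard lamp driver 2 stuck}.

9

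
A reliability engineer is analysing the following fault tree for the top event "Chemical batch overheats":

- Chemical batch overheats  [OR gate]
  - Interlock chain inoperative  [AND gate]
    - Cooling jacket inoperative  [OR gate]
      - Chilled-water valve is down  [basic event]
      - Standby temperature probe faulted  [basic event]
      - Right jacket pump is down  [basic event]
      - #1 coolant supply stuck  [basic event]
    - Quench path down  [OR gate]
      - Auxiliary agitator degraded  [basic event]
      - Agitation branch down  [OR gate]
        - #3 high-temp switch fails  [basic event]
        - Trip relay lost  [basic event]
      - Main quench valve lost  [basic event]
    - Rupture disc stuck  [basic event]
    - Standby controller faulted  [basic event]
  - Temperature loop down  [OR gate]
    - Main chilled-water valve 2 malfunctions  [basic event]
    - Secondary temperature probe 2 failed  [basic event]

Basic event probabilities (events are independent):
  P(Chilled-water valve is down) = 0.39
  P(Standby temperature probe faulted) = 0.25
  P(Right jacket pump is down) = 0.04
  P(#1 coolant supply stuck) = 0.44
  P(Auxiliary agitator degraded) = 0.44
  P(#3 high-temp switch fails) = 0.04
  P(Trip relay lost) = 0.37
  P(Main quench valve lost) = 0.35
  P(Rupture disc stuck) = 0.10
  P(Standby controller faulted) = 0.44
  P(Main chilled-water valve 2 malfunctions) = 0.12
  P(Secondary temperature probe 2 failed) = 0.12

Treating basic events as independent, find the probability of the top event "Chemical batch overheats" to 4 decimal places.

0.2456

P(Cooling jacket inoperative) [OR] = 1 − (1−0.39) × (1−0.25) × (1−0.04) × (1−0.44) = 0.754048
P(Agitation branch down) [OR] = 1 − (1−0.04) × (1−0.37) = 0.395200
P(Quench path down) [OR] = 1 − (1−0.44) × (1−0.395200) × (1−0.35) = 0.779853
P(Interlock chain inoperative) [AND] = 0.754048 × 0.779853 × 0.10 × 0.44 = 0.025874
P(Temperature loop down) [OR] = 1 − (1−0.12) × (1−0.12) = 0.225600
P(Chemical batch overheats) [OR] = 1 − (1−0.025874) × (1−0.225600) = 0.245637
Rounded to 4 decimal places: P(Chemical batch overheats) ≈ 0.2456.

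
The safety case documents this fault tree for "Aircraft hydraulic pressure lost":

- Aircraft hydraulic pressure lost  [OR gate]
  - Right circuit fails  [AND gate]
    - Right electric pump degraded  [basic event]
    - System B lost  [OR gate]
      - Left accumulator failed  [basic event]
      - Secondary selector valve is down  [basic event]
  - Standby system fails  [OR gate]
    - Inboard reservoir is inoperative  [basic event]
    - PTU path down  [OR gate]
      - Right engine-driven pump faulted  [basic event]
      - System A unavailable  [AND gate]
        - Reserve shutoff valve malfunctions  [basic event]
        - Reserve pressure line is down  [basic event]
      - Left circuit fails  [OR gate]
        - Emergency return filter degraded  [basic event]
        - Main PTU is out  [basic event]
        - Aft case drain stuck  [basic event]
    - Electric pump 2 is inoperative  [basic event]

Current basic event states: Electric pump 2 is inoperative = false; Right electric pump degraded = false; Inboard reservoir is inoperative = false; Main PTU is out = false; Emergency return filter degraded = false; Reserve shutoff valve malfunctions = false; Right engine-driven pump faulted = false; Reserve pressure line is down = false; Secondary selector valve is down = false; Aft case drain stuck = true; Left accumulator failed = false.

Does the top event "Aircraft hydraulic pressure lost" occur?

Yes

System B lost [OR]: Left accumulator failed=not, Secondary selector valve is down=not → no input occurs → does not occur.
Right circuit fails [AND]: Right electric pump degraded=not, System B lost=not → not all inputs occur → does not occur.
System A unavailable [AND]: Reserve shutoff valve malfunctions=not, Reserve pressure line is down=not → not all inputs occur → does not occur.
Left circuit fails [OR]: Emergency return filter degraded=not, Main PTU is out=not, Aft case drain stuck=occurs → at least one input occurs → occurs.
PTU path down [OR]: Right engine-driven pump faulted=not, System A unavailable=not, Left circuit fails=occurs → at least one input occurs → occurs.
Standby system fails [OR]: Inboard reservoir is inoperative=not, PTU path down=occurs, Electric pump 2 is inoperative=not → at least one input occurs → occurs.
Aircraft hydraulic pressure lost [OR]: Right circuit fails=not, Standby system fails=occurs → at least one input occurs → occurs.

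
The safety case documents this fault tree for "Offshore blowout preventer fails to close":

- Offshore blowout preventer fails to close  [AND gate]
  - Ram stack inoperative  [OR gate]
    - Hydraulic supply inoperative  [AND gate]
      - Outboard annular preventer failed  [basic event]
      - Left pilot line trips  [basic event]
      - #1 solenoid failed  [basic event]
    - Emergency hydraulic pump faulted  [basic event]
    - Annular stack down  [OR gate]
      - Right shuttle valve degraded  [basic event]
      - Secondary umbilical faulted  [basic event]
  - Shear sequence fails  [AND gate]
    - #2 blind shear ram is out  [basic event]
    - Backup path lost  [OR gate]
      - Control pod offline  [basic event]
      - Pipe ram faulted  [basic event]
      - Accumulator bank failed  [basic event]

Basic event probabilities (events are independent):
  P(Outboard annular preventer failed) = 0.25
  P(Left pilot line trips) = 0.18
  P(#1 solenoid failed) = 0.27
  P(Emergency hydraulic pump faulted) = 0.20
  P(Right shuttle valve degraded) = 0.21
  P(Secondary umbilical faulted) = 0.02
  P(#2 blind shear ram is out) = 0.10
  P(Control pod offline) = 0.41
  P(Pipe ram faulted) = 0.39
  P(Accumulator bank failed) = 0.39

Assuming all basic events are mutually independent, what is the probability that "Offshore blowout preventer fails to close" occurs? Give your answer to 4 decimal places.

P(Hydraulic supply inoperative) [AND] = 0.25 × 0.18 × 0.27 = 0.012150
P(Annular stack down) [OR] = 1 − (1−0.21) × (1−0.02) = 0.225800
P(Ram stack inoperative) [OR] = 1 − (1−0.012150) × (1−0.20) × (1−0.225800) = 0.388165
P(Backup path lost) [OR] = 1 − (1−0.41) × (1−0.39) × (1−0.39) = 0.780461
P(Shear sequence fails) [AND] = 0.10 × 0.780461 = 0.078046
P(Offshore blowout preventer fails to close) [AND] = 0.388165 × 0.078046 = 0.030295
Rounded to 4 decimal places: P(Offshore blowout preventer fails to close) ≈ 0.0303.

0.0303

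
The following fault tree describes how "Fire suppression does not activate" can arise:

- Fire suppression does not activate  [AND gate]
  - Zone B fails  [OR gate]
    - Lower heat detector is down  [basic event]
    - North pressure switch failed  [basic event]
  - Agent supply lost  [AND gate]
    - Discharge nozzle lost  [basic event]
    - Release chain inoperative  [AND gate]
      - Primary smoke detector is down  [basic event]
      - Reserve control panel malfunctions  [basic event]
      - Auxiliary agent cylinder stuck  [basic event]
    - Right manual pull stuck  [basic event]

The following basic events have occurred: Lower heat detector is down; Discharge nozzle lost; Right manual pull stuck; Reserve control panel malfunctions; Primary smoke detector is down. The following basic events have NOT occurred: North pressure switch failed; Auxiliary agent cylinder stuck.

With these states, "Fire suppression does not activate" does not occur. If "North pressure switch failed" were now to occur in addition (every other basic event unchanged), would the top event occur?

Counterfactual: set "North pressure switch failed" to occurred.
Zone B fails [OR]: Lower heat detector is down=occurs, North pressure switch failed=occurs → at least one input occurs → occurs.
Release chain inoperative [AND]: Primary smoke detector is down=occurs, Reserve control panel malfunctions=occurs, Auxiliary agent cylinder stuck=not → not all inputs occur → does not occur.
Agent supply lost [AND]: Discharge nozzle lost=occurs, Release chain inoperative=not, Right manual pull stuck=occurs → not all inputs occur → does not occur.
Fire suppression does not activate [AND]: Zone B fails=occurs, Agent supply lost=not → not all inputs occur → does not occur.

No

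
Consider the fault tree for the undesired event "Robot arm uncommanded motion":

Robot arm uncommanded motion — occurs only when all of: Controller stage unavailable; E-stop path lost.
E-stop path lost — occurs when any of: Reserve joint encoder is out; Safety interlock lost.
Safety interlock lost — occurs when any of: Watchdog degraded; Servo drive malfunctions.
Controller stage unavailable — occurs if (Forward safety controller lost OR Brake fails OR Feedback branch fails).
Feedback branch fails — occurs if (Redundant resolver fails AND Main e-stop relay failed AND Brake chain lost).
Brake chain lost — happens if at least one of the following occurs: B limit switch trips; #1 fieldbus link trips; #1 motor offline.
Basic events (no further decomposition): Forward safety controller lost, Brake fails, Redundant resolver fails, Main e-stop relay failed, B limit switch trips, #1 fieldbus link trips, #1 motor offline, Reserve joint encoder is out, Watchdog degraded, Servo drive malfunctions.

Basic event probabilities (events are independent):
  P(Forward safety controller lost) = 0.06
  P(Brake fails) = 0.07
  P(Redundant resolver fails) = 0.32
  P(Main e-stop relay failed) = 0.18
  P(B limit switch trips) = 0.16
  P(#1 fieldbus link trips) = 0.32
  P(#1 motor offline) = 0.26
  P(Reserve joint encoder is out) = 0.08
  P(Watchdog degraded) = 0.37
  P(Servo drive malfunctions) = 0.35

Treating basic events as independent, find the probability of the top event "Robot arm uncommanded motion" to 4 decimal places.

P(Brake chain lost) [OR] = 1 − (1−0.16) × (1−0.32) × (1−0.26) = 0.577312
P(Feedback branch fails) [AND] = 0.32 × 0.18 × 0.577312 = 0.033253
P(Controller stage unavailable) [OR] = 1 − (1−0.06) × (1−0.07) × (1−0.033253) = 0.154870
P(Safety interlock lost) [OR] = 1 − (1−0.37) × (1−0.35) = 0.590500
P(E-stop path lost) [OR] = 1 − (1−0.08) × (1−0.590500) = 0.623260
P(Robot arm uncommanded motion) [AND] = 0.154870 × 0.623260 = 0.096524
Rounded to 4 decimal places: P(Robot arm uncommanded motion) ≈ 0.0965.

0.0965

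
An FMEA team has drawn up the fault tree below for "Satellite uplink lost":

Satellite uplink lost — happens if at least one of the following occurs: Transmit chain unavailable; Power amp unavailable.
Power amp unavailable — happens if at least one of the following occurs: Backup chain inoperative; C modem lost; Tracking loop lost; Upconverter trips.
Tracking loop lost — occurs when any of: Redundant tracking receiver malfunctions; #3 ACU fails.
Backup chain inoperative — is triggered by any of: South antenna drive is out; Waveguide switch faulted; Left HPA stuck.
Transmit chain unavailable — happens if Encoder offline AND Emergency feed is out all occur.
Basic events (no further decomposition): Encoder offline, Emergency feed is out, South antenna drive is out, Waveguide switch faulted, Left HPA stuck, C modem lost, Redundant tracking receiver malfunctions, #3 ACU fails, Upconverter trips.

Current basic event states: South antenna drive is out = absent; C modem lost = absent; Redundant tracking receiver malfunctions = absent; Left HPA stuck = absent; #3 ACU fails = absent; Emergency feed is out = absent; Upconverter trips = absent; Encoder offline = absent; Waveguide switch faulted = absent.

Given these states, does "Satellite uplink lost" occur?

No

Transmit chain unavailable [AND]: Encoder offline=not, Emergency feed is out=not → not all inputs occur → does not occur.
Backup chain inoperative [OR]: South antenna drive is out=not, Waveguide switch faulted=not, Left HPA stuck=not → no input occurs → does not occur.
Tracking loop lost [OR]: Redundant tracking receiver malfunctions=not, #3 ACU fails=not → no input occurs → does not occur.
Power amp unavailable [OR]: Backup chain inoperative=not, C modem lost=not, Tracking loop lost=not, Upconverter trips=not → no input occurs → does not occur.
Satellite uplink lost [OR]: Transmit chain unavailable=not, Power amp unavailable=not → no input occurs → does not occur.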